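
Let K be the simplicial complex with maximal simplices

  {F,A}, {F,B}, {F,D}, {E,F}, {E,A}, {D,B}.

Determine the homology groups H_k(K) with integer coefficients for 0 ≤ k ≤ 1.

K has 5 vertices, 6 edges.
rank ∂_0 = 0, rank ∂_1 = 4 ⇒ b_0 = 5 − 0 − 4 = 1; all invariant factors of ∂_1 are 1 so no torsion. So H_0 = Z.
rank ∂_1 = 4, rank ∂_2 = 0 ⇒ b_1 = 6 − 4 − 0 = 2. So H_1 = Z^2.

H_0 ≅ Z,  H_1 ≅ Z^2.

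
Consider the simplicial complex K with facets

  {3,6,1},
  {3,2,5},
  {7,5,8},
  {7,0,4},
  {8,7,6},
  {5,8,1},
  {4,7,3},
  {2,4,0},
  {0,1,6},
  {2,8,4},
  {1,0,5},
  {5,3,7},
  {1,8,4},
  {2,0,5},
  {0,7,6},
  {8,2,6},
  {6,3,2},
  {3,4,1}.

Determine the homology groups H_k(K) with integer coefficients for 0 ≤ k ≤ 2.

H_0 = Z,  H_1 = Z^2,  H_2 = Z.

Order the vertices as 0 < 1 < 2 < 3 < 4 < 5 < 6 < 7 < 8. Listing each simplex with vertices in this order, K has dimension 2 with simplices:

  0-simplices (9): [0], [1], [2], [3], [4], [5], [6], [7], [8]
  1-simplices (27): (27 of them)
  2-simplices (18): [0,1,5], [0,1,6], [0,2,4], [0,2,5], [0,4,7], [0,6,7], [1,3,4], [1,3,6], [1,4,8], [1,5,8], [2,3,5], [2,3,6], [2,4,8], [2,6,8], [3,4,7], [3,5,7], [5,7,8], [6,7,8]

Hence C_0 ≅ Z^9, C_1 ≅ Z^27, C_2 ≅ Z^18.

The boundary map ∂_1: C_1 → C_0 sends each edge [p,q] (with p < q) to q − p.
As a 9×27 matrix over Z this has rank 8, with invariant factors (1,1,1,1,1,1,1,1).

The boundary map ∂_2: C_2 → C_1 sends each 2-simplex [p,q,r] to [q,r] − [p,r] + [p,q]. For instance
  ∂[1,5,8] = [5,8] − [1,8] + [1,5],
  ∂[0,6,7] = [6,7] − [0,7] + [0,6].
The 27×18 boundary matrix has rank 17 and Smith normal form diag(1,1,1,1,1,1,1,1,1,1,1,1,1,1,1,1,1).

From H_k ≅ ker(∂_k) / im(∂_{k+1}) we obtain:

  H_0: rank C_0 − rank ∂_1 = 9 − 8 = 1, and the invariant factors of ∂_1 are all 1, so H_0 ≅ Z.
  H_1: rank ker ∂_1 − rank ∂_2 = (27 − 8) − 17 = 2, and the invariant factors of ∂_2 are all 1, so H_1 ≅ Z^2.
  H_2: rank ker ∂_2 − rank ∂_3 = (18 − 17) − 0 = 1, and there is no ∂_3, so H_2 ≅ Z.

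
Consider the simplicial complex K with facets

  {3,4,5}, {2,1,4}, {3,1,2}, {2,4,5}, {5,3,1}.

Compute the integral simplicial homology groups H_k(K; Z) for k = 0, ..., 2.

H_0 ≅ Z,  H_1 ≅ Z,  H_2 = 0.

Order the vertices as 1 < 2 < 3 < 4 < 5. Listing each simplex with vertices in this order, K has dimension 2 with simplices:

  0-simplices (5): [1], [2], [3], [4], [5]
  1-simplices (10): [1,2], [1,3], [1,4], [1,5], [2,3], [2,4], [2,5], [3,4], [3,5], [4,5]
  2-simplices (5): [1,2,3], [1,2,4], [1,3,5], [2,4,5], [3,4,5]

so the chain groups are C_0 ≅ Z^5, C_1 ≅ Z^10, C_2 ≅ Z^5.

Boundary ∂_1: C_1 → C_0 sends each edge [p,q] (with p < q) to q − p. For instance
  ∂[2,4] = [4] − [2].
The resulting 5×10 matrix has rank 4, and its Smith normal form has invariant factors (1,1,1,1).

Boundary ∂_2: C_2 → C_1 acts by ∂[p,q,r] = [q,r] − [p,r] + [p,q]. For instance
  ∂[1,3,5] = [3,5] − [1,5] + [1,3],
  ∂[1,2,4] = [2,4] − [1,4] + [1,2].
The 10×5 boundary matrix has rank 5 and Smith normal form diag(1,1,1,1,1).

Reading off H_k = ker ∂_k / im ∂_{k+1}:

  H_0: rank C_0 − rank ∂_1 = 5 − 4 = 1, and the invariant factors of ∂_1 are all 1, so H_0 ≅ Z.
  H_1: rank ker ∂_1 − rank ∂_2 = (10 − 4) − 5 = 1, and the invariant factors of ∂_2 are all 1, so H_1 ≅ Z.
  H_2: rank ker ∂_2 − rank ∂_3 = (5 − 5) − 0 = 0, and there is no ∂_3, so H_2 ≅ 0.

As a check, the Euler characteristic is 5 − 10 + 5 = 0, which agrees with 1 − 1 + 0 = 0.
(K is a triangulation of the Möbius band.)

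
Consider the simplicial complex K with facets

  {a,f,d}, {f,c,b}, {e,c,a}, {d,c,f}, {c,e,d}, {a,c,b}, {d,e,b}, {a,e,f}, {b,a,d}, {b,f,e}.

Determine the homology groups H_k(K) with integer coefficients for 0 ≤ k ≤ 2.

We work with the vertex ordering a < b < c < d < e < f. The simplices of K, each written with vertices in increasing order, are:

  0-simplices (6): a, b, c, d, e, f
  1-simplices (15): ab, ac, ad, ae, af, bc, bd, be, bf, cd, ce, cf, de, df, ef
  2-simplices (10): abc, abd, ace, adf, aef, bcf, bde, bef, cde, cdf

so the chain groups are C_0 ≅ Z^6, C_1 ≅ Z^15, C_2 ≅ Z^10.

Boundary ∂_1: C_1 → C_0 is given by ∂[p,q] = [q] − [p].
As a 6×15 matrix over Z this has rank 5, with invariant factors (1,1,1,1,1).

∂_2: C_2 → C_1 acts by ∂[p,q,r] = [q,r] − [p,r] + [p,q]. For instance
  ∂cde = de − ce + cd,
  ∂cdf = df − cf + cd.
As a 15×10 matrix over Z this has rank 10, with invariant factors (1,1,1,1,1,1,1,1,1,2).

Now H_k = ker ∂_k / im ∂_{k+1}, so:

  H_0: rank C_0 − rank ∂_1 = 6 − 5 = 1, and the invariant factors of ∂_1 are all 1, so H_0 = Z.
  H_1: rank ker ∂_1 − rank ∂_2 = (15 − 5) − 10 = 0, and ∂_2 has invariant factor 2 > 1, so H_1 = Z/2Z.
  H_2: rank ker ∂_2 − rank ∂_3 = (10 − 10) − 0 = 0, and there is no ∂_3, so H_2 = 0.

H_0 ≅ Z,  H_1 ≅ Z/2Z,  H_2 = 0.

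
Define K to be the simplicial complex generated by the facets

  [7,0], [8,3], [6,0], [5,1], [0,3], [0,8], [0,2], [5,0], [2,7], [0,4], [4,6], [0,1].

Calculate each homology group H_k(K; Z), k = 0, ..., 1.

H_0 ≅ Z,  H_1 ≅ Z^4.

Order the vertices as 0 < 1 < 2 < 3 < 4 < 5 < 6 < 7 < 8. Listing each simplex with vertices in this order, K has dimension 1 with simplices:

  0-simplices (9): [0], [1], [2], [3], [4], [5], [6], [7], [8]
  1-simplices (12): [0,1], [0,2], [0,3], [0,4], [0,5], [0,6], [0,7], [0,8], [1,5], [2,7], [3,8], [4,6]

so the chain groups are C_0 ≅ Z^9, C_1 ≅ Z^12.

The boundary map ∂_1: C_1 → C_0 sends each edge [p,q] (with p < q) to q − p. For instance
  ∂[1,5] = [5] − [1].
The 9×12 boundary matrix has rank 8 and Smith normal form diag(1,1,1,1,1,1,1,1).

Computing H_k = (kernel of ∂_k) / (image of ∂_{k+1}):

  H_0: rank C_0 − rank ∂_1 = 9 − 8 = 1, and the invariant factors of ∂_1 are all 1, so H_0 = Z.
  H_1: rank ker ∂_1 − rank ∂_2 = (12 − 8) − 0 = 4, and there is no ∂_2, so H_1 = Z^4.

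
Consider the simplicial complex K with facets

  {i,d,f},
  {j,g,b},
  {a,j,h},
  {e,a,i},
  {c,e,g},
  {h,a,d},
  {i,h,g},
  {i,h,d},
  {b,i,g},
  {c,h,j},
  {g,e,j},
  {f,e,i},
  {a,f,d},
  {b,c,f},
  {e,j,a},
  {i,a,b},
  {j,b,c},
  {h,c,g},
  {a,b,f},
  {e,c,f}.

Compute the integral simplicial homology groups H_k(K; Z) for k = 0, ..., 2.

H_0 ≅ Z,  H_1 ≅ Z ⊕ Z_2,  H_2 = 0.

We work with the vertex ordering a < b < c < d < e < f < g < h < i < j. The simplices of K, each written with vertices in increasing order, are:

  0-simplices (10): a, b, c, d, e, f, g, h, i, j
  1-simplices (30): ab, ad, ae, af, ah, ai, aj, bc, bf, bg, bi, bj, ce, cf, cg, ch, cj, df, dh, di, ef, eg, ei, ej, fi, gh, gi, gj, hi, hj
  2-simplices (20): abf, abi, adf, adh, aei, aej, ahj, bcf, bcj, bgi, bgj, cef, ceg, cgh, chj, dfi, dhi, efi, egj, ghi

so the chain groups are C_0 ≅ Z^10, C_1 ≅ Z^30, C_2 ≅ Z^20.

Boundary ∂_1: C_1 → C_0 sends each edge [p,q] (with p < q) to q − p.
This gives a 10×30 integer matrix of rank 9; reducing to Smith normal form yields diagonal entries (1,1,1,1,1,1,1,1,1).

The boundary map ∂_2: C_2 → C_1 maps a triangle to the signed sum of its edges. For instance
  ∂bgi = gi − bi + bg,
  ∂egj = gj − ej + eg.
As a 30×20 matrix over Z this has rank 20, with invariant factors (1,1,1,1,1,1,1,1,1,1,1,1,1,1,1,1,1,1,1,2).

Now H_k = ker ∂_k / im ∂_{k+1}, so:

  H_0: rank C_0 − rank ∂_1 = 10 − 9 = 1, and the invariant factors of ∂_1 are all 1, so H_0 ≅ Z.
  H_1: rank ker ∂_1 − rank ∂_2 = (30 − 9) − 20 = 1, and ∂_2 has invariant factor 2 > 1, so H_1 ≅ Z ⊕ Z_2.
  H_2: rank ker ∂_2 − rank ∂_3 = (20 − 20) − 0 = 0, and there is no ∂_3, so H_2 ≅ 0.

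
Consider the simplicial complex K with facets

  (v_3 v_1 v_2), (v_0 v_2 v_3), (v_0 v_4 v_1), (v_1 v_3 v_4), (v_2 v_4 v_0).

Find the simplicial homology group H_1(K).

Take the total order v_0 < v_1 < v_2 < v_3 < v_4 on the vertex set. Then K (dimension 2) consists of the simplices:

  0-simplices (5): [v_0], [v_1], [v_2], [v_3], [v_4]
  1-simplices (10): [v_0,v_1], [v_0,v_2], [v_0,v_3], [v_0,v_4], [v_1,v_2], [v_1,v_3], [v_1,v_4], [v_2,v_3], [v_2,v_4], [v_3,v_4]
  2-simplices (5): [v_0,v_1,v_4], [v_0,v_2,v_3], [v_0,v_2,v_4], [v_1,v_2,v_3], [v_1,v_3,v_4]

giving chain groups C_0 ≅ Z^5, C_1 ≅ Z^10, C_2 ≅ Z^5.

∂_1: C_1 → C_0 is given by ∂[p,q] = [q] − [p].
This gives a 5×10 integer matrix of rank 4; reducing to Smith normal form yields diagonal entries (1,1,1,1).

The boundary map ∂_2: C_2 → C_1 maps a triangle to the signed sum of its edges. For instance
  ∂[v_1,v_3,v_4] = [v_3,v_4] − [v_1,v_4] + [v_1,v_3],
  ∂[v_1,v_2,v_3] = [v_2,v_3] − [v_1,v_3] + [v_1,v_2].
As a 10×5 matrix over Z this has rank 5, with invariant factors (1,1,1,1,1).

Computing H_k = (kernel of ∂_k) / (image of ∂_{k+1}):

  H_1: rank ker ∂_1 − rank ∂_2 = (10 − 4) − 5 = 1, and the invariant factors of ∂_2 are all 1, so H_1 = Z.

H_1 = Z.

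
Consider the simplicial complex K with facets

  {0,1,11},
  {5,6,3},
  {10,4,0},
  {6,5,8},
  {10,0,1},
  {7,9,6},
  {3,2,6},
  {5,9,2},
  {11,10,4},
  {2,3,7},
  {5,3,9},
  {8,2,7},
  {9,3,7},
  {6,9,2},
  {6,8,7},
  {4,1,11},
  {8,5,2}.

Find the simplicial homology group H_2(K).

H_2 = 0.

Fix the vertex order 0 < 1 < 2 < 3 < 4 < 5 < 6 < 7 < 8 < 9 < 10 < 11 and write every simplex with vertices in increasing order. Then dim K = 2 and the simplices of K are:

  0-simplices (12): [0], [1], [2], [3], [4], [5], [6], [7], [8], [9], [10], [11]
  1-simplices (28): (28 of them)
  2-simplices (17): [0,1,10], [0,1,11], [0,4,10], [1,4,11], [2,3,6], [2,3,7], [2,5,8], [2,5,9], [2,6,9], [2,7,8], [3,5,6], [3,5,9], [3,7,9], [4,10,11], [5,6,8], [6,7,8], [6,7,9]

giving chain groups C_0 ≅ Z^12, C_1 ≅ Z^28, C_2 ≅ Z^17.

Boundary ∂_1: C_1 → C_0 is given by ∂[p,q] = [q] − [p]. For instance
  ∂[2,5] = [5] − [2].
The resulting 12×28 matrix has rank 10, and its Smith normal form has invariant factors (1,1,1,1,1,1,1,1,1,1).

∂_2: C_2 → C_1 sends each 2-simplex [p,q,r] to [q,r] − [p,r] + [p,q]. For instance
  ∂[5,6,8] = [6,8] − [5,8] + [5,6],
  ∂[2,3,7] = [3,7] − [2,7] + [2,3].
As a 28×17 matrix over Z this has rank 17, with invariant factors (1,1,1,1,1,1,1,1,1,1,1,1,1,1,1,1,2).

Reading off H_k = ker ∂_k / im ∂_{k+1}:

  H_2: rank ker ∂_2 − rank ∂_3 = (17 − 17) − 0 = 0, and there is no ∂_3, so H_2 ≅ 0.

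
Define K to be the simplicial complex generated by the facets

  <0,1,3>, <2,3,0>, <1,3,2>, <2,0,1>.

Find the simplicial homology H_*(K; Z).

Fix the vertex order 0 < 1 < 2 < 3 and write every simplex with vertices in increasing order. Then dim K = 2 and the simplices of K are:

  0-simplices (4): [0], [1], [2], [3]
  1-simplices (6): [0,1], [0,2], [0,3], [1,2], [1,3], [2,3]
  2-simplices (4): [0,1,2], [0,1,3], [0,2,3], [1,2,3]

giving chain groups C_0 ≅ Z^4, C_1 ≅ Z^6, C_2 ≅ Z^4.

Boundary ∂_1: C_1 → C_0 is given by ∂[p,q] = [q] − [p].
The 4×6 boundary matrix has rank 3 and Smith normal form diag(1,1,1).

The boundary map ∂_2: C_2 → C_1 sends each 2-simplex [p,q,r] to [q,r] − [p,r] + [p,q]. For instance
  ∂[0,2,3] = [2,3] − [0,3] + [0,2],
  ∂[0,1,2] = [1,2] − [0,2] + [0,1].
As a 6×4 matrix over Z this has rank 3, with invariant factors (1,1,1).

Reading off H_k = ker ∂_k / im ∂_{k+1}:

  H_0: rank C_0 − rank ∂_1 = 4 − 3 = 1, and the invariant factors of ∂_1 are all 1, so H_0 ≅ Z.
  H_1: rank ker ∂_1 − rank ∂_2 = (6 − 3) − 3 = 0, and the invariant factors of ∂_2 are all 1, so H_1 ≅ 0.
  H_2: rank ker ∂_2 − rank ∂_3 = (4 − 3) − 0 = 1, and there is no ∂_3, so H_2 ≅ Z.

As a check, the Euler characteristic is 4 − 6 + 4 = 2, which agrees with 1 − 0 + 1 = 2.

H_0 ≅ Z,  H_1 = 0,  H_2 ≅ Z.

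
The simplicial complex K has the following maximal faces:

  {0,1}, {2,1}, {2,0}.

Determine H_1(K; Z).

H_1 ≅ Z.

Fix the vertex order 0 < 1 < 2 and write every simplex with vertices in increasing order. Then dim K = 1 and the simplices of K are:

  0-simplices (3): [0], [1], [2]
  1-simplices (3): [0,1], [0,2], [1,2]

giving chain groups C_0 ≅ Z^3, C_1 ≅ Z^3.

The boundary map ∂_1: C_1 → C_0 sends each edge [p,q] (with p < q) to q − p. For instance
  ∂[0,1] = [1] − [0].
As a 3×3 matrix over Z this has rank 2, with invariant factors (1,1).

Now H_k = ker ∂_k / im ∂_{k+1}, so:

  H_1: rank ker ∂_1 − rank ∂_2 = (3 − 2) − 0 = 1, and there is no ∂_2, so H_1 = Z.

(K is a triangulation of the circle S^1.)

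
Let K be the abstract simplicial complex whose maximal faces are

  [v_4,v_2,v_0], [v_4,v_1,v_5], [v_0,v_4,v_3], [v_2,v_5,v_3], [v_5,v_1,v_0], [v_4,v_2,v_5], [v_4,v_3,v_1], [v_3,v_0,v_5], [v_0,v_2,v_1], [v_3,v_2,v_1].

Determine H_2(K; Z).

H_2 ≅ 0.

Take the total order v_0 < v_1 < v_2 < v_3 < v_4 < v_5 on the vertex set. Then K (dimension 2) consists of the simplices:

  0-simplices (6): [v_0], [v_1], [v_2], [v_3], [v_4], [v_5]
  1-simplices (15): (15 of them)
  2-simplices (10): [v_0,v_1,v_2], [v_0,v_1,v_5], [v_0,v_2,v_4], [v_0,v_3,v_4], [v_0,v_3,v_5], [v_1,v_2,v_3], [v_1,v_3,v_4], [v_1,v_4,v_5], [v_2,v_3,v_5], [v_2,v_4,v_5]

so the chain groups are C_0 ≅ Z^6, C_1 ≅ Z^15, C_2 ≅ Z^10.

Boundary ∂_1: C_1 → C_0 maps an edge to its endpoints' difference, ∂[p,q] = q − p. For instance
  ∂[v_0,v_1] = [v_1] − [v_0].
The resulting 6×15 matrix has rank 5, and its Smith normal form has invariant factors (1,1,1,1,1).

The boundary map ∂_2: C_2 → C_1 maps a triangle to the signed sum of its edges. For instance
  ∂[v_0,v_3,v_5] = [v_3,v_5] − [v_0,v_5] + [v_0,v_3],
  ∂[v_1,v_2,v_3] = [v_2,v_3] − [v_1,v_3] + [v_1,v_2].
The resulting 15×10 matrix has rank 10, and its Smith normal form has invariant factors (1,1,1,1,1,1,1,1,1,2).

Now H_k = ker ∂_k / im ∂_{k+1}, so:

  H_2: rank ker ∂_2 − rank ∂_3 = (10 − 10) − 0 = 0, and there is no ∂_3, so H_2 = 0.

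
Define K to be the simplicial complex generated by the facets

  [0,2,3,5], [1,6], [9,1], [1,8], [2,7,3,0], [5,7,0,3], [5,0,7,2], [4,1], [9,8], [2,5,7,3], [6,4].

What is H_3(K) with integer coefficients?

H_3 ≅ Z.

K has 10 vertices, 16 edges, 10 triangles, 5 3-simplices.
rank ∂_3 = 4, rank ∂_4 = 0 ⇒ b_3 = 5 − 4 − 0 = 1. So H_3 = Z.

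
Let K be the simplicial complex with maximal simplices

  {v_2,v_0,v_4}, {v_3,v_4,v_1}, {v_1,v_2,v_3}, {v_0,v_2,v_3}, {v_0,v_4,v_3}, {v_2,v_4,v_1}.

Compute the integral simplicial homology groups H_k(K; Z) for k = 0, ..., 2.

We work with the vertex ordering v_0 < v_1 < v_2 < v_3 < v_4. The simplices of K, each written with vertices in increasing order, are:

  0-simplices (5): [v_0], [v_1], [v_2], [v_3], [v_4]
  1-simplices (9): [v_0,v_2], [v_0,v_3], [v_0,v_4], [v_1,v_2], [v_1,v_3], [v_1,v_4], [v_2,v_3], [v_2,v_4], [v_3,v_4]
  2-simplices (6): [v_0,v_2,v_3], [v_0,v_2,v_4], [v_0,v_3,v_4], [v_1,v_2,v_3], [v_1,v_2,v_4], [v_1,v_3,v_4]

so the chain groups are C_0 ≅ Z^5, C_1 ≅ Z^9, C_2 ≅ Z^6.

∂_1: C_1 → C_0 sends each edge [p,q] (with p < q) to q − p.
The resulting 5×9 matrix has rank 4, and its Smith normal form has invariant factors (1,1,1,1).

The boundary map ∂_2: C_2 → C_1 acts by ∂[p,q,r] = [q,r] − [p,r] + [p,q]. For instance
  ∂[v_0,v_2,v_4] = [v_2,v_4] − [v_0,v_4] + [v_0,v_2],
  ∂[v_0,v_3,v_4] = [v_3,v_4] − [v_0,v_4] + [v_0,v_3].
The 9×6 boundary matrix has rank 5 and Smith normal form diag(1,1,1,1,1).

From H_k ≅ ker(∂_k) / im(∂_{k+1}) we obtain:

  H_0: rank C_0 − rank ∂_1 = 5 − 4 = 1, and the invariant factors of ∂_1 are all 1, so H_0 ≅ Z.
  H_1: rank ker ∂_1 − rank ∂_2 = (9 − 4) − 5 = 0, and the invariant factors of ∂_2 are all 1, so H_1 ≅ 0.
  H_2: rank ker ∂_2 − rank ∂_3 = (6 − 5) − 0 = 1, and there is no ∂_3, so H_2 ≅ Z.

As a check, the Euler characteristic is 5 − 9 + 6 = 2, which agrees with 1 − 0 + 1 = 2.
(K is a triangulation of the 2-sphere S^2.)

H_0 ≅ Z,  H_1 = 0,  H_2 ≅ Z.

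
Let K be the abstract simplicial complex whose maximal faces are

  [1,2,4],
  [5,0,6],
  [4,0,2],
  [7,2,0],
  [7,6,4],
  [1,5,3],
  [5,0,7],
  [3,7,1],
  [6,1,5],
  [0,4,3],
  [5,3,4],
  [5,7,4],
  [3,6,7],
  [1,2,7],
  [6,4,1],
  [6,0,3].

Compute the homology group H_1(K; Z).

H_1 = Z^2.

We work with the vertex ordering 0 < 1 < 2 < 3 < 4 < 5 < 6 < 7. The simplices of K, each written with vertices in increasing order, are:

  0-simplices (8): [0], [1], [2], [3], [4], [5], [6], [7]
  1-simplices (24): (24 of them)
  2-simplices (16): [0,2,4], [0,2,7], [0,3,4], [0,3,6], [0,5,6], [0,5,7], [1,2,4], [1,2,7], [1,3,5], [1,3,7], [1,4,6], [1,5,6], [3,4,5], [3,6,7], [4,5,7], [4,6,7]

so the chain groups are C_0 ≅ Z^8, C_1 ≅ Z^24, C_2 ≅ Z^16.

∂_1: C_1 → C_0 is given by ∂[p,q] = [q] − [p]. For instance
  ∂[0,5] = [5] − [0].
The resulting 8×24 matrix has rank 7, and its Smith normal form has invariant factors (1,1,1,1,1,1,1).

The boundary map ∂_2: C_2 → C_1 sends each 2-simplex [p,q,r] to [q,r] − [p,r] + [p,q]. For instance
  ∂[0,3,6] = [3,6] − [0,6] + [0,3],
  ∂[4,5,7] = [5,7] − [4,7] + [4,5].
The 24×16 boundary matrix has rank 15 and Smith normal form diag(1,1,1,1,1,1,1,1,1,1,1,1,1,1,1).

Computing H_k = (kernel of ∂_k) / (image of ∂_{k+1}):

  H_1: rank ker ∂_1 − rank ∂_2 = (24 − 7) − 15 = 2, and the invariant factors of ∂_2 are all 1, so H_1 = Z^2.

(K is a triangulation of the torus T^2.)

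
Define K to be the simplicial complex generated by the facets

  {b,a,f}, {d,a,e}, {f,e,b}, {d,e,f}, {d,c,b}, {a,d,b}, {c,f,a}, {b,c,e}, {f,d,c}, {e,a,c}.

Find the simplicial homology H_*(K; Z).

H_0 = Z,  H_1 = Z_2,  H_2 = 0.

Take the total order a < b < c < d < e < f on the vertex set. Then K (dimension 2) consists of the simplices:

  0-simplices (6): a, b, c, d, e, f
  1-simplices (15): ab, ac, ad, ae, af, bc, bd, be, bf, cd, ce, cf, de, df, ef
  2-simplices (10): abd, abf, ace, acf, ade, bcd, bce, bef, cdf, def

so the chain groups are C_0 ≅ Z^6, C_1 ≅ Z^15, C_2 ≅ Z^10.

∂_1: C_1 → C_0 is given by ∂[p,q] = [q] − [p].
This gives a 6×15 integer matrix of rank 5; reducing to Smith normal form yields diagonal entries (1,1,1,1,1).

Boundary ∂_2: C_2 → C_1 sends each 2-simplex [p,q,r] to [q,r] − [p,r] + [p,q]. For instance
  ∂abf = bf − af + ab,
  ∂ade = de − ae + ad.
As a 15×10 matrix over Z this has rank 10, with invariant factors (1,1,1,1,1,1,1,1,1,2).

Now H_k = ker ∂_k / im ∂_{k+1}, so:

  H_0: rank C_0 − rank ∂_1 = 6 − 5 = 1, and the invariant factors of ∂_1 are all 1, so H_0 = Z.
  H_1: rank ker ∂_1 − rank ∂_2 = (15 − 5) − 10 = 0, and ∂_2 has invariant factor 2 > 1, so H_1 = Z_2.
  H_2: rank ker ∂_2 − rank ∂_3 = (10 − 10) − 0 = 0, and there is no ∂_3, so H_2 = 0.

As a check, the Euler characteristic is 6 − 15 + 10 = 1, which agrees with 1 − 0 + 0 = 1.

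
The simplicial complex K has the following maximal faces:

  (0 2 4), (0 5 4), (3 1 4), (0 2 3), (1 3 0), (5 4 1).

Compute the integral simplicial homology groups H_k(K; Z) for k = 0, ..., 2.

H_0 = Z,  H_1 = Z,  H_2 = 0.

We work with the vertex ordering 0 < 1 < 2 < 3 < 4 < 5. The simplices of K, each written with vertices in increasing order, are:

  0-simplices (6): [0], [1], [2], [3], [4], [5]
  1-simplices (12): [0,1], [0,2], [0,3], [0,4], [0,5], [1,3], [1,4], [1,5], [2,3], [2,4], [3,4], [4,5]
  2-simplices (6): [0,1,3], [0,2,3], [0,2,4], [0,4,5], [1,3,4], [1,4,5]

giving chain groups C_0 ≅ Z^6, C_1 ≅ Z^12, C_2 ≅ Z^6.

∂_1: C_1 → C_0 maps an edge to its endpoints' difference, ∂[p,q] = q − p.
This gives a 6×12 integer matrix of rank 5; reducing to Smith normal form yields diagonal entries (1,1,1,1,1).

The boundary map ∂_2: C_2 → C_1 acts by ∂[p,q,r] = [q,r] − [p,r] + [p,q]. For instance
  ∂[0,1,3] = [1,3] − [0,3] + [0,1],
  ∂[0,4,5] = [4,5] − [0,5] + [0,4].
The resulting 12×6 matrix has rank 6, and its Smith normal form has invariant factors (1,1,1,1,1,1).

From H_k ≅ ker(∂_k) / im(∂_{k+1}) we obtain:

  H_0: rank C_0 − rank ∂_1 = 6 − 5 = 1, and the invariant factors of ∂_1 are all 1, so H_0 = Z.
  H_1: rank ker ∂_1 − rank ∂_2 = (12 − 5) − 6 = 1, and the invariant factors of ∂_2 are all 1, so H_1 = Z.
  H_2: rank ker ∂_2 − rank ∂_3 = (6 − 6) − 0 = 0, and there is no ∂_3, so H_2 = 0.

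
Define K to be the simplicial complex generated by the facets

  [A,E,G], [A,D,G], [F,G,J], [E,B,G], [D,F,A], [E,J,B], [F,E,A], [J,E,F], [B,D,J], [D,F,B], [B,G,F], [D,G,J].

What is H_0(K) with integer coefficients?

K has 7 vertices, 18 edges, 12 triangles.
rank ∂_0 = 0, rank ∂_1 = 6 ⇒ b_0 = 7 − 0 − 6 = 1; all invariant factors of ∂_1 are 1 so no torsion. So H_0 = Z.

H_0 = Z.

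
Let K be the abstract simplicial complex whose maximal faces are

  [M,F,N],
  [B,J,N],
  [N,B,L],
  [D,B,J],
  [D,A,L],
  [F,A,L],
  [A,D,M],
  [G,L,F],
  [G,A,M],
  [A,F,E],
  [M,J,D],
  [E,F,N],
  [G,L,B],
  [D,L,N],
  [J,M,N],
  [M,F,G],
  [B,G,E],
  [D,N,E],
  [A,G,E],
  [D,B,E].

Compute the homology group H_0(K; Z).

H_0 = Z.

K has 10 vertices, 30 edges, 20 triangles.
rank ∂_0 = 0, rank ∂_1 = 9 ⇒ b_0 = 10 − 0 − 9 = 1; all invariant factors of ∂_1 are 1 so no torsion. So H_0 = Z.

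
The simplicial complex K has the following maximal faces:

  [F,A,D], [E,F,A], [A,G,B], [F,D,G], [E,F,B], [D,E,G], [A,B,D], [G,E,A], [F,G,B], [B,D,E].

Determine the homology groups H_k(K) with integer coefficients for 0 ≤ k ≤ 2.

Fix the vertex order A < B < D < E < F < G and write every simplex with vertices in increasing order. Then dim K = 2 and the simplices of K are:

  0-simplices (6): A, B, D, E, F, G
  1-simplices (15): AB, AD, AE, AF, AG, BD, BE, BF, BG, DE, DF, DG, EF, EG, FG
  2-simplices (10): ABD, ABG, ADF, AEF, AEG, BDE, BEF, BFG, DEG, DFG

so the chain groups are C_0 ≅ Z^6, C_1 ≅ Z^15, C_2 ≅ Z^10.

The boundary map ∂_1: C_1 → C_0 is given by ∂[p,q] = [q] − [p]. For instance
  ∂BD = D − B.
The 6×15 boundary matrix has rank 5 and Smith normal form diag(1,1,1,1,1).

Boundary ∂_2: C_2 → C_1 acts by ∂[p,q,r] = [q,r] − [p,r] + [p,q]. For instance
  ∂BEF = EF − BF + BE,
  ∂DEG = EG − DG + DE.
This gives a 15×10 integer matrix of rank 10; reducing to Smith normal form yields diagonal entries (1,1,1,1,1,1,1,1,1,2).

Now H_k = ker ∂_k / im ∂_{k+1}, so:

  H_0: rank C_0 − rank ∂_1 = 6 − 5 = 1, and the invariant factors of ∂_1 are all 1, so H_0 ≅ Z.
  H_1: rank ker ∂_1 − rank ∂_2 = (15 − 5) − 10 = 0, and ∂_2 has invariant factor 2 > 1, so H_1 ≅ Z/2.
  H_2: rank ker ∂_2 − rank ∂_3 = (10 − 10) − 0 = 0, and there is no ∂_3, so H_2 ≅ 0.

(K is a triangulation of the real projective plane RP^2.)

H_0 ≅ Z,  H_1 ≅ Z/2,  H_2 = 0.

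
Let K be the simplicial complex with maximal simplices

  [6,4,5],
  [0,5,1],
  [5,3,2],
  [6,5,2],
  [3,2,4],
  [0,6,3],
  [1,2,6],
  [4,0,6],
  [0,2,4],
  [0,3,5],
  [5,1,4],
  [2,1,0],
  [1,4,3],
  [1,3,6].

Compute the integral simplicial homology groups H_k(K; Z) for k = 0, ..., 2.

H_0 ≅ Z,  H_1 ≅ Z^2,  H_2 ≅ Z.

Order the vertices as 0 < 1 < 2 < 3 < 4 < 5 < 6. Listing each simplex with vertices in this order, K has dimension 2 with simplices:

  0-simplices (7): [0], [1], [2], [3], [4], [5], [6]
  1-simplices (21): [0,1], [0,2], [0,3], [0,4], [0,5], [0,6], [1,2], [1,3], [1,4], [1,5], [1,6], [2,3], [2,4], [2,5], [2,6], [3,4], [3,5], [3,6], [4,5], [4,6], [5,6]
  2-simplices (14): [0,1,2], [0,1,5], [0,2,4], [0,3,5], [0,3,6], [0,4,6], [1,2,6], [1,3,4], [1,3,6], [1,4,5], [2,3,4], [2,3,5], [2,5,6], [4,5,6]

so the chain groups are C_0 ≅ Z^7, C_1 ≅ Z^21, C_2 ≅ Z^14.

Boundary ∂_1: C_1 → C_0 maps an edge to its endpoints' difference, ∂[p,q] = q − p. For instance
  ∂[4,5] = [5] − [4].
This gives a 7×21 integer matrix of rank 6; reducing to Smith normal form yields diagonal entries (1,1,1,1,1,1).

The boundary map ∂_2: C_2 → C_1 maps a triangle to the signed sum of its edges. For instance
  ∂[1,3,4] = [3,4] − [1,4] + [1,3],
  ∂[0,1,5] = [1,5] − [0,5] + [0,1].
The resulting 21×14 matrix has rank 13, and its Smith normal form has invariant factors (1,1,1,1,1,1,1,1,1,1,1,1,1).

From H_k ≅ ker(∂_k) / im(∂_{k+1}) we obtain:

  H_0: rank C_0 − rank ∂_1 = 7 − 6 = 1, and the invariant factors of ∂_1 are all 1, so H_0 ≅ Z.
  H_1: rank ker ∂_1 − rank ∂_2 = (21 − 6) − 13 = 2, and the invariant factors of ∂_2 are all 1, so H_1 ≅ Z^2.
  H_2: rank ker ∂_2 − rank ∂_3 = (14 − 13) − 0 = 1, and there is no ∂_3, so H_2 ≅ Z.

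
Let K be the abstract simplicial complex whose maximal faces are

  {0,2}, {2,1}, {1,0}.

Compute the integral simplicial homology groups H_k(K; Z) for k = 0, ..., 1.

K has 3 vertices, 3 edges.
rank ∂_0 = 0, rank ∂_1 = 2 ⇒ b_0 = 3 − 0 − 2 = 1; all invariant factors of ∂_1 are 1 so no torsion. So H_0 ≅ Z.
rank ∂_1 = 2, rank ∂_2 = 0 ⇒ b_1 = 3 − 2 − 0 = 1. So H_1 ≅ Z.

H_0 ≅ Z,  H_1 ≅ Z.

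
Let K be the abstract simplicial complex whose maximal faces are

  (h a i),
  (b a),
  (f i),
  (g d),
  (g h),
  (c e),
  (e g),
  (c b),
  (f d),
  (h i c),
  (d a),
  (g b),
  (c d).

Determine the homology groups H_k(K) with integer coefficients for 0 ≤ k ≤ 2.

Take the total order a < b < c < d < e < f < g < h < i on the vertex set. Then K (dimension 2) consists of the simplices:

  0-simplices (9): a, b, c, d, e, f, g, h, i
  1-simplices (16): ab, ad, ah, ai, bc, bg, cd, ce, ch, ci, df, dg, eg, fi, gh, hi
  2-simplices (2): ahi, chi

Hence C_0 ≅ Z^9, C_1 ≅ Z^16, C_2 ≅ Z^2.

The boundary map ∂_1: C_1 → C_0 is given by ∂[p,q] = [q] − [p].
The resulting 9×16 matrix has rank 8, and its Smith normal form has invariant factors (1,1,1,1,1,1,1,1).

Boundary ∂_2: C_2 → C_1 sends each 2-simplex [p,q,r] to [q,r] − [p,r] + [p,q]. For instance
  ∂ahi = hi − ai + ah,
  ∂chi = hi − ci + ch.
The resulting 16×2 matrix has rank 2, and its Smith normal form has invariant factors (1,1).

From H_k ≅ ker(∂_k) / im(∂_{k+1}) we obtain:

  H_0: rank C_0 − rank ∂_1 = 9 − 8 = 1, and the invariant factors of ∂_1 are all 1, so H_0 = Z.
  H_1: rank ker ∂_1 − rank ∂_2 = (16 − 8) − 2 = 6, and the invariant factors of ∂_2 are all 1, so H_1 = Z^6.
  H_2: rank ker ∂_2 − rank ∂_3 = (2 − 2) − 0 = 0, and there is no ∂_3, so H_2 = 0.

H_0 ≅ Z,  H_1 ≅ Z^6,  H_2 = 0.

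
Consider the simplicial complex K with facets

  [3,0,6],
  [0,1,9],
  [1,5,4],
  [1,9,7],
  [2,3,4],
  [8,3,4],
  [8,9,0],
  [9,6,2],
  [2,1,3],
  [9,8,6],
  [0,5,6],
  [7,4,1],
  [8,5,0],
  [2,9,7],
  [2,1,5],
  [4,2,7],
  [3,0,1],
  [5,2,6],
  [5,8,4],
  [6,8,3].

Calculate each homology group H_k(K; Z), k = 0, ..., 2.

Order the vertices as 0 < 1 < 2 < 3 < 4 < 5 < 6 < 7 < 8 < 9. Listing each simplex with vertices in this order, K has dimension 2 with simplices:

  0-simplices (10): [0], [1], [2], [3], [4], [5], [6], [7], [8], [9]
  1-simplices (30): (30 of them)
  2-simplices (20): (20 of them)

giving chain groups C_0 ≅ Z^10, C_1 ≅ Z^30, C_2 ≅ Z^20.

Boundary ∂_1: C_1 → C_0 is given by ∂[p,q] = [q] − [p]. For instance
  ∂[2,9] = [9] − [2].
The resulting 10×30 matrix has rank 9, and its Smith normal form has invariant factors (1,1,1,1,1,1,1,1,1).

∂_2: C_2 → C_1 maps a triangle to the signed sum of its edges. For instance
  ∂[2,3,4] = [3,4] − [2,4] + [2,3],
  ∂[4,5,8] = [5,8] − [4,8] + [4,5].
The 30×20 boundary matrix has rank 20 and Smith normal form diag(1,1,1,1,1,1,1,1,1,1,1,1,1,1,1,1,1,1,1,2).

Now H_k = ker ∂_k / im ∂_{k+1}, so:

  H_0: rank C_0 − rank ∂_1 = 10 − 9 = 1, and the invariant factors of ∂_1 are all 1, so H_0 = Z.
  H_1: rank ker ∂_1 − rank ∂_2 = (30 − 9) − 20 = 1, and ∂_2 has invariant factor 2 > 1, so H_1 = Z ⊕ Z/2.
  H_2: rank ker ∂_2 − rank ∂_3 = (20 − 20) − 0 = 0, and there is no ∂_3, so H_2 = 0.

H_0 = Z,  H_1 = Z ⊕ Z/2,  H_2 = 0.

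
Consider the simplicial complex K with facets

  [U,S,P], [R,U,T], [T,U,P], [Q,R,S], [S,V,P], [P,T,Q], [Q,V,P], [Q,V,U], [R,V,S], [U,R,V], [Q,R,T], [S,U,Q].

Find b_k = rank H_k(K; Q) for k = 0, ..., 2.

b_0 = 1, b_1 = 0, b_2 = 0.

Fix the vertex order P < Q < R < S < T < U < V and write every simplex with vertices in increasing order. Then dim K = 2 and the simplices of K are:

  0-simplices (7): P, Q, R, S, T, U, V
  1-simplices (18): PQ, PS, PT, PU, PV, QR, QS, QT, QU, QV, RS, RT, RU, RV, SU, SV, TU, UV
  2-simplices (12): PQT, PQV, PSU, PSV, PTU, QRS, QRT, QSU, QUV, RSV, RTU, RUV

so the chain groups are C_0 ≅ Z^7, C_1 ≅ Z^18, C_2 ≅ Z^12.

Boundary ∂_1: C_1 → C_0 maps an edge to its endpoints' difference, ∂[p,q] = q − p.
The 7×18 boundary matrix has rank 6 and Smith normal form diag(1,1,1,1,1,1).

∂_2: C_2 → C_1 maps a triangle to the signed sum of its edges. For instance
  ∂PQT = QT − PT + PQ,
  ∂PSU = SU − PU + PS.
The 18×12 boundary matrix has rank 12 and Smith normal form diag(1,1,1,1,1,1,1,1,1,1,1,2).

Now H_k = ker ∂_k / im ∂_{k+1}, so:

  H_0: rank C_0 − rank ∂_1 = 7 − 6 = 1, and the invariant factors of ∂_1 are all 1, so H_0 ≅ Z.
  H_1: rank ker ∂_1 − rank ∂_2 = (18 − 6) − 12 = 0, and ∂_2 has invariant factor 2 > 1, so H_1 ≅ Z_2.
  H_2: rank ker ∂_2 − rank ∂_3 = (12 − 12) − 0 = 0, and there is no ∂_3, so H_2 ≅ 0.

As a check, the Euler characteristic is 7 − 18 + 12 = 1, which agrees with 1 − 0 + 0 = 1.
(K is a triangulation of the real projective plane RP^2.)

Hence the Betti numbers are b_0 = 1, b_1 = 0, b_2 = 0.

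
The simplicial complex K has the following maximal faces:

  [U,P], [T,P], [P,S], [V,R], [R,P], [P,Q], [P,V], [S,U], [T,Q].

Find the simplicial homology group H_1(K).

We work with the vertex ordering P < Q < R < S < T < U < V. The simplices of K, each written with vertices in increasing order, are:

  0-simplices (7): P, Q, R, S, T, U, V
  1-simplices (9): PQ, PR, PS, PT, PU, PV, QT, RV, SU

giving chain groups C_0 ≅ Z^7, C_1 ≅ Z^9.

∂_1: C_1 → C_0 maps an edge to its endpoints' difference, ∂[p,q] = q − p. For instance
  ∂PQ = Q − P.
The resulting 7×9 matrix has rank 6, and its Smith normal form has invariant factors (1,1,1,1,1,1).

From H_k ≅ ker(∂_k) / im(∂_{k+1}) we obtain:

  H_1: rank ker ∂_1 − rank ∂_2 = (9 − 6) − 0 = 3, and there is no ∂_2, so H_1 = Z^3.

H_1 = Z^3.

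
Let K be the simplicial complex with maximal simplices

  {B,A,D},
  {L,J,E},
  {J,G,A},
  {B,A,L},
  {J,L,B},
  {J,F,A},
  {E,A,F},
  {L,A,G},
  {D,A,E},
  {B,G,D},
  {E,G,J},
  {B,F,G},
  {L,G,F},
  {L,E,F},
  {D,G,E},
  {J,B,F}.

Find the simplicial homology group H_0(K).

We work with the vertex ordering A < B < D < E < F < G < J < L. The simplices of K, each written with vertices in increasing order, are:

  0-simplices (8): A, B, D, E, F, G, J, L
  1-simplices (24): AB, AD, AE, AF, AG, AJ, AL, BD, BF, BG, BJ, BL, DE, DG, EF, EG, EJ, EL, FG, FJ, FL, GJ, GL, JL
  2-simplices (16): ABD, ABL, ADE, AEF, AFJ, AGJ, AGL, BDG, BFG, BFJ, BJL, DEG, EFL, EGJ, EJL, FGL

so the chain groups are C_0 ≅ Z^8, C_1 ≅ Z^24, C_2 ≅ Z^16.

The boundary map ∂_1: C_1 → C_0 sends each edge [p,q] (with p < q) to q − p. For instance
  ∂AE = E − A.
This gives a 8×24 integer matrix of rank 7; reducing to Smith normal form yields diagonal entries (1,1,1,1,1,1,1).

Boundary ∂_2: C_2 → C_1 maps a triangle to the signed sum of its edges. For instance
  ∂BFG = FG − BG + BF,
  ∂DEG = EG − DG + DE.
The resulting 24×16 matrix has rank 15, and its Smith normal form has invariant factors (1,1,1,1,1,1,1,1,1,1,1,1,1,1,1).

Computing H_k = (kernel of ∂_k) / (image of ∂_{k+1}):

  H_0: rank C_0 − rank ∂_1 = 8 − 7 = 1, and the invariant factors of ∂_1 are all 1, so H_0 = Z.

H_0 = Z.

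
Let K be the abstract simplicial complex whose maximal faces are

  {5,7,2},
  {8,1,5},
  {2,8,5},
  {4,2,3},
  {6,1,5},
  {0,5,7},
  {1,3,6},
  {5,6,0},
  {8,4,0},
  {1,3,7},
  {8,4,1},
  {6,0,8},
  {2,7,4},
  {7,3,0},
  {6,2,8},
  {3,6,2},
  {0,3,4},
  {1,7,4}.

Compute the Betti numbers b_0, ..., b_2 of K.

b_0 = 1, b_1 = 1, b_2 = 0.

Take the total order 0 < 1 < 2 < 3 < 4 < 5 < 6 < 7 < 8 on the vertex set. Then K (dimension 2) consists of the simplices:

  0-simplices (9): [0], [1], [2], [3], [4], [5], [6], [7], [8]
  1-simplices (27): (27 of them)
  2-simplices (18): [0,3,4], [0,3,7], [0,4,8], [0,5,6], [0,5,7], [0,6,8], [1,3,6], [1,3,7], [1,4,7], [1,4,8], [1,5,6], [1,5,8], [2,3,4], [2,3,6], [2,4,7], [2,5,7], [2,5,8], [2,6,8]

so the chain groups are C_0 ≅ Z^9, C_1 ≅ Z^27, C_2 ≅ Z^18.

∂_1: C_1 → C_0 sends each edge [p,q] (with p < q) to q − p. For instance
  ∂[5,7] = [7] − [5].
The 9×27 boundary matrix has rank 8 and Smith normal form diag(1,1,1,1,1,1,1,1).

The boundary map ∂_2: C_2 → C_1 maps a triangle to the signed sum of its edges. For instance
  ∂[0,5,7] = [5,7] − [0,7] + [0,5],
  ∂[0,3,7] = [3,7] − [0,7] + [0,3].
The 27×18 boundary matrix has rank 18 and Smith normal form diag(1,1,1,1,1,1,1,1,1,1,1,1,1,1,1,1,1,2).

From H_k ≅ ker(∂_k) / im(∂_{k+1}) we obtain:

  H_0: rank C_0 − rank ∂_1 = 9 − 8 = 1, and the invariant factors of ∂_1 are all 1, so H_0 ≅ Z.
  H_1: rank ker ∂_1 − rank ∂_2 = (27 − 8) − 18 = 1, and ∂_2 has invariant factor 2 > 1, so H_1 ≅ Z ⊕ Z_2.
  H_2: rank ker ∂_2 − rank ∂_3 = (18 − 18) − 0 = 0, and there is no ∂_3, so H_2 ≅ 0.

(K is a triangulation of the Klein bottle.)

Hence the Betti numbers are b_0 = 1, b_1 = 1, b_2 = 0.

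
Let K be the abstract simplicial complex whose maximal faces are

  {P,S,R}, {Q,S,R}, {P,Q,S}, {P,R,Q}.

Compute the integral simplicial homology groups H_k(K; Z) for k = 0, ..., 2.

H_0 = Z,  H_1 = 0,  H_2 = Z.

Order the vertices as P < Q < R < S. Listing each simplex with vertices in this order, K has dimension 2 with simplices:

  0-simplices (4): P, Q, R, S
  1-simplices (6): PQ, PR, PS, QR, QS, RS
  2-simplices (4): PQR, PQS, PRS, QRS

Hence C_0 ≅ Z^4, C_1 ≅ Z^6, C_2 ≅ Z^4.

Boundary ∂_1: C_1 → C_0 maps an edge to its endpoints' difference, ∂[p,q] = q − p. For instance
  ∂RS = S − R.
This gives a 4×6 integer matrix of rank 3; reducing to Smith normal form yields diagonal entries (1,1,1).

The boundary map ∂_2: C_2 → C_1 sends each 2-simplex [p,q,r] to [q,r] − [p,r] + [p,q]. For instance
  ∂PQS = QS − PS + PQ,
  ∂PRS = RS − PS + PR.
The resulting 6×4 matrix has rank 3, and its Smith normal form has invariant factors (1,1,1).

Now H_k = ker ∂_k / im ∂_{k+1}, so:

  H_0: rank C_0 − rank ∂_1 = 4 − 3 = 1, and the invariant factors of ∂_1 are all 1, so H_0 = Z.
  H_1: rank ker ∂_1 − rank ∂_2 = (6 − 3) − 3 = 0, and the invariant factors of ∂_2 are all 1, so H_1 = 0.
  H_2: rank ker ∂_2 − rank ∂_3 = (4 − 3) − 0 = 1, and there is no ∂_3, so H_2 = Z.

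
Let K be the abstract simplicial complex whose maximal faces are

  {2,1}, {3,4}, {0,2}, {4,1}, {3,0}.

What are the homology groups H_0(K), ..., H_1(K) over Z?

Fix the vertex order 0 < 1 < 2 < 3 < 4 and write every simplex with vertices in increasing order. Then dim K = 1 and the simplices of K are:

  0-simplices (5): [0], [1], [2], [3], [4]
  1-simplices (5): [0,2], [0,3], [1,2], [1,4], [3,4]

Hence C_0 ≅ Z^5, C_1 ≅ Z^5.

Boundary ∂_1: C_1 → C_0 maps an edge to its endpoints' difference, ∂[p,q] = q − p.
As a 5×5 matrix over Z this has rank 4, with invariant factors (1,1,1,1).

Computing H_k = (kernel of ∂_k) / (image of ∂_{k+1}):

  H_0: rank C_0 − rank ∂_1 = 5 − 4 = 1, and the invariant factors of ∂_1 are all 1, so H_0 = Z.
  H_1: rank ker ∂_1 − rank ∂_2 = (5 − 4) − 0 = 1, and there is no ∂_2, so H_1 = Z.

H_0 ≅ Z,  H_1 ≅ Z.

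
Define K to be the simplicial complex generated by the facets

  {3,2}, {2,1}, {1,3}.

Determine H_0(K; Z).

H_0 ≅ Z.

Fix the vertex order 1 < 2 < 3 and write every simplex with vertices in increasing order. Then dim K = 1 and the simplices of K are:

  0-simplices (3): [1], [2], [3]
  1-simplices (3): [1,2], [1,3], [2,3]

so the chain groups are C_0 ≅ Z^3, C_1 ≅ Z^3.

Boundary ∂_1: C_1 → C_0 maps an edge to its endpoints' difference, ∂[p,q] = q − p.
The resulting 3×3 matrix has rank 2, and its Smith normal form has invariant factors (1,1).

Now H_k = ker ∂_k / im ∂_{k+1}, so:

  H_0: rank C_0 − rank ∂_1 = 3 − 2 = 1, and the invariant factors of ∂_1 are all 1, so H_0 ≅ Z.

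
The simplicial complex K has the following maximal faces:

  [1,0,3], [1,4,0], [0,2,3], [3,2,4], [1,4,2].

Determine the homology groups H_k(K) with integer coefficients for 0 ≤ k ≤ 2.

Fix the vertex order 0 < 1 < 2 < 3 < 4 and write every simplex with vertices in increasing order. Then dim K = 2 and the simplices of K are:

  0-simplices (5): [0], [1], [2], [3], [4]
  1-simplices (10): [0,1], [0,2], [0,3], [0,4], [1,2], [1,3], [1,4], [2,3], [2,4], [3,4]
  2-simplices (5): [0,1,3], [0,1,4], [0,2,3], [1,2,4], [2,3,4]

so the chain groups are C_0 ≅ Z^5, C_1 ≅ Z^10, C_2 ≅ Z^5.

The boundary map ∂_1: C_1 → C_0 maps an edge to its endpoints' difference, ∂[p,q] = q − p. For instance
  ∂[0,2] = [2] − [0].
As a 5×10 matrix over Z this has rank 4, with invariant factors (1,1,1,1).

Boundary ∂_2: C_2 → C_1 acts by ∂[p,q,r] = [q,r] − [p,r] + [p,q]. For instance
  ∂[0,2,3] = [2,3] − [0,3] + [0,2],
  ∂[0,1,3] = [1,3] − [0,3] + [0,1].
The resulting 10×5 matrix has rank 5, and its Smith normal form has invariant factors (1,1,1,1,1).

Now H_k = ker ∂_k / im ∂_{k+1}, so:

  H_0: rank C_0 − rank ∂_1 = 5 − 4 = 1, and the invariant factors of ∂_1 are all 1, so H_0 = Z.
  H_1: rank ker ∂_1 − rank ∂_2 = (10 − 4) − 5 = 1, and the invariant factors of ∂_2 are all 1, so H_1 = Z.
  H_2: rank ker ∂_2 − rank ∂_3 = (5 − 5) − 0 = 0, and there is no ∂_3, so H_2 = 0.

H_0 = Z,  H_1 = Z,  H_2 = 0.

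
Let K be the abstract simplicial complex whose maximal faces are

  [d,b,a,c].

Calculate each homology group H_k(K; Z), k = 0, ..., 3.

Take the total order a < b < c < d on the vertex set. Then K (dimension 3) consists of the simplices:

  0-simplices (4): a, b, c, d
  1-simplices (6): ab, ac, ad, bc, bd, cd
  2-simplices (4): abc, abd, acd, bcd
  3-simplices (1): abcd

giving chain groups C_0 ≅ Z^4, C_1 ≅ Z^6, C_2 ≅ Z^4, C_3 ≅ Z^1.

∂_1: C_1 → C_0 is given by ∂[p,q] = [q] − [p]. For instance
  ∂bd = d − b.
The 4×6 boundary matrix has rank 3 and Smith normal form diag(1,1,1).

Boundary ∂_2: C_2 → C_1 acts by ∂[p,q,r] = [q,r] − [p,r] + [p,q]. For instance
  ∂bcd = cd − bd + bc,
  ∂abd = bd − ad + ab.
As a 6×4 matrix over Z this has rank 3, with invariant factors (1,1,1).

Boundary ∂_3: C_3 → C_2 sends each 3-simplex σ to the alternating sum Σ_i (−1)^i (σ with its i-th vertex removed). For instance
  ∂abcd = bcd − acd + abd − abc.
The resulting 4×1 matrix has rank 1, and its Smith normal form has invariant factors (1).

From H_k ≅ ker(∂_k) / im(∂_{k+1}) we obtain:

  H_0: rank C_0 − rank ∂_1 = 4 − 3 = 1, and the invariant factors of ∂_1 are all 1, so H_0 = Z.
  H_1: rank ker ∂_1 − rank ∂_2 = (6 − 3) − 3 = 0, and the invariant factors of ∂_2 are all 1, so H_1 = 0.
  H_2: rank ker ∂_2 − rank ∂_3 = (4 − 3) − 1 = 0, and the invariant factors of ∂_3 are all 1, so H_2 = 0.
  H_3: rank ker ∂_3 − rank ∂_4 = (1 − 1) − 0 = 0, and there is no ∂_4, so H_3 = 0.

As a check, the Euler characteristic is 4 − 6 + 4 − 1 = 1, which agrees with 1 − 0 + 0 − 0 = 1.

H_0 ≅ Z,  H_1 = 0,  H_2 = 0,  H_3 = 0.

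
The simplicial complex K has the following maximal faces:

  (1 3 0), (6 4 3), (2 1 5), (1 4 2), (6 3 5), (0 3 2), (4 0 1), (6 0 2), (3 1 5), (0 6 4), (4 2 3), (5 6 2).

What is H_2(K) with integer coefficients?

K has 7 vertices, 18 edges, 12 triangles.
rank ∂_2 = 12, rank ∂_3 = 0 ⇒ b_2 = 12 − 12 − 0 = 0. So H_2 ≅ 0.

H_2 ≅ 0.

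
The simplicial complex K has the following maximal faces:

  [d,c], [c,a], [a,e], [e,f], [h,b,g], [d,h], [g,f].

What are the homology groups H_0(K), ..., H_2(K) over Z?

Order the vertices as a < b < c < d < e < f < g < h. Listing each simplex with vertices in this order, K has dimension 2 with simplices:

  0-simplices (8): a, b, c, d, e, f, g, h
  1-simplices (9): ac, ae, bg, bh, cd, dh, ef, fg, gh
  2-simplices (1): bgh

Hence C_0 ≅ Z^8, C_1 ≅ Z^9, C_2 ≅ Z^1.

Boundary ∂_1: C_1 → C_0 is given by ∂[p,q] = [q] − [p].
The resulting 8×9 matrix has rank 7, and its Smith normal form has invariant factors (1,1,1,1,1,1,1).

∂_2: C_2 → C_1 acts by ∂[p,q,r] = [q,r] − [p,r] + [p,q]. For instance
  ∂bgh = gh − bh + bg.
As a 9×1 matrix over Z this has rank 1, with invariant factors (1).

From H_k ≅ ker(∂_k) / im(∂_{k+1}) we obtain:

  H_0: rank C_0 − rank ∂_1 = 8 − 7 = 1, and the invariant factors of ∂_1 are all 1, so H_0 ≅ Z.
  H_1: rank ker ∂_1 − rank ∂_2 = (9 − 7) − 1 = 1, and the invariant factors of ∂_2 are all 1, so H_1 ≅ Z.
  H_2: rank ker ∂_2 − rank ∂_3 = (1 − 1) − 0 = 0, and there is no ∂_3, so H_2 ≅ 0.

H_0 = Z,  H_1 = Z,  H_2 = 0.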